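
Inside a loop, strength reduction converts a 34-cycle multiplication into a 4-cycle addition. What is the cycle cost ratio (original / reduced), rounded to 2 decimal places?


Ratio = mult_cost / add_cost = 34 / 4 = 8.5

8.5


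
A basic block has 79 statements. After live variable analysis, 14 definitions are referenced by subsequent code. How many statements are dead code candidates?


Dead code = total statements - live definitions
= 79 - 14 = 65

65


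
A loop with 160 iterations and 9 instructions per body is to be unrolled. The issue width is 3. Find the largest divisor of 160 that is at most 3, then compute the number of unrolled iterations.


Largest divisor of 160 <= 3 is 2
New iterations = 160 / 2 = 80

80


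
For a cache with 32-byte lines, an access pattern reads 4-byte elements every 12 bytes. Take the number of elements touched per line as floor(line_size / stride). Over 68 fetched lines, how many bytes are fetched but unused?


Elements per line = floor(32 / 12) = 2
Bytes used per line = 2 * 4 = 8
Wasted per line = 32 - 8 = 24
Total wasted = 24 * 68 = 1632

1632


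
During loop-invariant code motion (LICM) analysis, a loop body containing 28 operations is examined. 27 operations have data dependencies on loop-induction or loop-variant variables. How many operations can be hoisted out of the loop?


Invariant candidates = total - loop-dependent
= 28 - 27 = 1

1


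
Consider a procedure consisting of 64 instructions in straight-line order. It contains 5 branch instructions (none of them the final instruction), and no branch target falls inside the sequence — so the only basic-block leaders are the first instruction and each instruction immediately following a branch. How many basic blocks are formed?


With no in-sequence branch targets, the leaders are the first instruction plus the instruction after each branch.
Number of basic blocks = branches + 1
= 5 + 1 = 6

6


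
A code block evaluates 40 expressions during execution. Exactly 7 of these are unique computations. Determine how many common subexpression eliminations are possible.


CSE count = total expressions - unique expressions
= 40 - 7 = 33

33


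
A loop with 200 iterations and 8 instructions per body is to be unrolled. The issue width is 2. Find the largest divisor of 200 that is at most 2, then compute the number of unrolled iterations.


Largest divisor of 200 <= 2 is 2
New iterations = 200 / 2 = 100

100


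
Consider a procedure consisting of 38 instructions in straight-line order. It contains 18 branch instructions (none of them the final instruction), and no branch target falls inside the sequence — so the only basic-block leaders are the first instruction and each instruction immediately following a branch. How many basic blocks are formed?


With no in-sequence branch targets, the leaders are the first instruction plus the instruction after each branch.
Number of basic blocks = branches + 1
= 18 + 1 = 19

19


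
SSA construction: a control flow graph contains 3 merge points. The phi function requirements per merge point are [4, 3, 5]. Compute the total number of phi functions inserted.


Total phi functions = sum of phi functions at each join node
= 4 + 3 + 5 = 12

12


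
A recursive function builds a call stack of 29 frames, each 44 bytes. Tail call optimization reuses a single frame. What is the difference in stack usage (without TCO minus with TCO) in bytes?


Without TCO: 29 * 44 = 1276 bytes
With TCO: reuse 1 frame = 44 bytes
Savings = 1276 - 44 = 1232

1232


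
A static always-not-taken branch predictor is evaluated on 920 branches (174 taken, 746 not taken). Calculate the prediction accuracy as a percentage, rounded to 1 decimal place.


Predictor: always-not-taken
Correct predictions = 746
Accuracy = 746 / 920 * 100 = 81.1%

81.1


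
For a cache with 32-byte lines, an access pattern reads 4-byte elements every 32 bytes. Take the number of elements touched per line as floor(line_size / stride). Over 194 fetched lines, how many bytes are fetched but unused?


Elements per line = floor(32 / 32) = 1
Bytes used per line = 1 * 4 = 4
Wasted per line = 32 - 4 = 28
Total wasted = 28 * 194 = 5432

5432


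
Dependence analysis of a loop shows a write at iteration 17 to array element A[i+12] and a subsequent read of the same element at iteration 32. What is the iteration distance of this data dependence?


Distance = read iteration - write iteration
= 32 - 17 = 15

15


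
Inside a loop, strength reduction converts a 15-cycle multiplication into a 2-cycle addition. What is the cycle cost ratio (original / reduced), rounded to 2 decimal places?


Ratio = mult_cost / add_cost = 15 / 2 = 7.5

7.5


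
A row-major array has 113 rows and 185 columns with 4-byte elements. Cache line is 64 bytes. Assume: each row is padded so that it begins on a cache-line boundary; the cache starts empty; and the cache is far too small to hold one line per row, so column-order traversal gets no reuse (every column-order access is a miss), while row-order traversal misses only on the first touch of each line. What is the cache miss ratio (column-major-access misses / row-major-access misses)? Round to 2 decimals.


Each row occupies 185 * 4 = 740 bytes and starts on a line boundary, so it spans ceil(740 / 64) = 12 cache lines.
Row-major traversal misses (one per line touched): 113 * ceil(185 * 4 / 64) = 1356
Column-major traversal misses (no reuse, every access misses): 113 * 185 = 20905
Ratio = 20905 / 1356 = 15.42

15.42


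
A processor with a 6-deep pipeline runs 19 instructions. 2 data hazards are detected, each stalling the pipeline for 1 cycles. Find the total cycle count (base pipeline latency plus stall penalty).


Base cycles = 6 + 19 - 1 = 24
Total stalls = 2 * 1 = 2
Total = 24 + 2 = 26

26


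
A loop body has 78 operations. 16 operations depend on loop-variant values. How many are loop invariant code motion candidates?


Invariant candidates = total - loop-dependent
= 78 - 16 = 62

62


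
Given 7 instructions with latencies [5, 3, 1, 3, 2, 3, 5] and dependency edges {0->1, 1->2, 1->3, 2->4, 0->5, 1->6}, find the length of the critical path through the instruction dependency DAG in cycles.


Compute longest path through dependency graph: dist(Ik) = max over predecessors of dist + latency(Ik).
dist(I0) = latency 5 = 5
dist(I1) = dist(I0) + 3 = 5 + 3 = 8
dist(I2) = dist(I1) + 1 = 8 + 1 = 9
dist(I3) = dist(I1) + 3 = 8 + 3 = 11
dist(I4) = dist(I2) + 2 = 9 + 2 = 11
dist(I5) = dist(I0) + 3 = 5 + 3 = 8
dist(I6) = dist(I1) + 5 = 8 + 5 = 13
Critical path = max dist = 13

13


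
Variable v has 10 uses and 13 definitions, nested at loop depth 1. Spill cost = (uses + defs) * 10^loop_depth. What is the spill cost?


uses + defs = 10 + 13 = 23
10^1 = 10
Spill cost = 23 * 10 = 230

230


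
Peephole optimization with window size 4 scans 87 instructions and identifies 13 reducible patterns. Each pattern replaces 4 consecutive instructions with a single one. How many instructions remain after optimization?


Each match removes 3 instructions.
Total removed = 13 * 3 = 39
Remaining = 87 - 39 = 48

48


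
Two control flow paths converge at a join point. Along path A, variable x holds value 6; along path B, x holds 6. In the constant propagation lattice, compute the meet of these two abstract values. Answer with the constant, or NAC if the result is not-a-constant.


Meet operation: if both paths give the same constant, result is that constant; if they differ, result is NAC (not-a-constant).
Path A: 6, Path B: 6 -> equal
Result: constant -> 6

6


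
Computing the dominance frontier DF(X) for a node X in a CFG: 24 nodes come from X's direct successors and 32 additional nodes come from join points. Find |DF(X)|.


DF(X) = direct successor contributions + join point contributions
= 24 + 32 = 56

56


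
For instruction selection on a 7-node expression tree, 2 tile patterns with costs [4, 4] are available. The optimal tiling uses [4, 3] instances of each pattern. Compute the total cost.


Total cost = sum(count_i * cost_i)
= 4*4 + 3*4
= 28

28


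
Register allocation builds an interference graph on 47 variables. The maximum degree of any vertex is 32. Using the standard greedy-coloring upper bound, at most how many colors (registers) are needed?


Greedy coloring never needs more than (max_degree + 1) colors: when coloring a vertex, at most max_degree neighbors are already colored.
Upper bound = 32 + 1 = 33

33


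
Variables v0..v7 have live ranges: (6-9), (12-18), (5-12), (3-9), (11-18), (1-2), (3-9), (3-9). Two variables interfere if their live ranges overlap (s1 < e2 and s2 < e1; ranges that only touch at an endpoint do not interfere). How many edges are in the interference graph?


Check all pairs for overlapping intervals.
Two intervals (s1,e1) and (s2,e2) overlap if s1 < e2 and s2 < e1.
v0 (6-9) vs v1..v7: overlaps v2, v3, v6, v7 -> 4
v1 (12-18) vs v2..v7: overlaps v4 -> 1
v2 (5-12) vs v3..v7: overlaps v3, v4, v6, v7 -> 4
v3 (3-9) vs v4..v7: overlaps v6, v7 -> 2
v4 (11-18) vs v5..v7: overlaps none -> 0
v5 (1-2) vs v6..v7: overlaps none -> 0
v6 (3-9) vs v7: overlaps v7 -> 1
Total overlapping pairs = 4 + 1 + 4 + 2 + 0 + 0 + 1 = 12

12


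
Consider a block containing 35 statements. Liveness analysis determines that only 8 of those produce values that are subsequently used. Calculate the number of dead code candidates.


Dead code = total statements - live definitions
= 35 - 8 = 27

27


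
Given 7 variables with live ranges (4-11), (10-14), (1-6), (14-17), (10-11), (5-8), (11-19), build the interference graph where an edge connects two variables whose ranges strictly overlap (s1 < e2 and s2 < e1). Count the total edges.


Check all pairs for overlapping intervals.
Two intervals (s1,e1) and (s2,e2) overlap if s1 < e2 and s2 < e1.
v0 (4-11) vs v1..v6: overlaps v1, v2, v4, v5 -> 4
v1 (10-14) vs v2..v6: overlaps v4, v6 -> 2
v2 (1-6) vs v3..v6: overlaps v5 -> 1
v3 (14-17) vs v4..v6: overlaps v6 -> 1
v4 (10-11) vs v5..v6: overlaps none -> 0
v5 (5-8) vs v6: overlaps none -> 0
Total overlapping pairs = 4 + 2 + 1 + 1 + 0 + 0 = 8

8


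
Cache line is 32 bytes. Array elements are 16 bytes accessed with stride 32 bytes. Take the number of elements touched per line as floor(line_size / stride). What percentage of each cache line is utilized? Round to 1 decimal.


Elements per cache line = floor(32 / 32) = 1
Bytes used = 1 * 16 = 16
Utilization = 16 / 32 * 100 = 50.0%

50.0


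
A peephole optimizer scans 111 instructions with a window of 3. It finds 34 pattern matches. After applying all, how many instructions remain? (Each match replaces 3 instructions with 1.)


Each match removes 2 instructions.
Total removed = 34 * 2 = 68
Remaining = 111 - 68 = 43

43


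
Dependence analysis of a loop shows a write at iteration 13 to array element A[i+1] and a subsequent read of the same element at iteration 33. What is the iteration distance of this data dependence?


Distance = read iteration - write iteration
= 33 - 13 = 20

20


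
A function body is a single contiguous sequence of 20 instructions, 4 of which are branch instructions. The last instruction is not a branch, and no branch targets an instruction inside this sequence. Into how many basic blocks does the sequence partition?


With no in-sequence branch targets, the leaders are the first instruction plus the instruction after each branch.
Number of basic blocks = branches + 1
= 4 + 1 = 5

5


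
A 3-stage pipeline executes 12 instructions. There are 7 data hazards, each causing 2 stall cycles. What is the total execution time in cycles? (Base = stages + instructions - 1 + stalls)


Base cycles = 3 + 12 - 1 = 14
Total stalls = 7 * 2 = 14
Total = 14 + 14 = 28

28


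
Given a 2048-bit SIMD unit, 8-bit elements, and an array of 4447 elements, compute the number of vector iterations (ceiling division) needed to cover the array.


Width = 2048 / 8 = 256 elements per vector op
Iterations = ceil(4447 / 256) = 18

18


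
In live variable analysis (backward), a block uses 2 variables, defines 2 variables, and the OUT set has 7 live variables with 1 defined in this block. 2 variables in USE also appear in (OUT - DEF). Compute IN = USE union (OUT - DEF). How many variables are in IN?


OUT - DEF: 7 - 1 = 6
|IN| = |USE| + |OUT - DEF| - |USE ∩ (OUT - DEF)| = 2 + 6 - 2 = 6

6


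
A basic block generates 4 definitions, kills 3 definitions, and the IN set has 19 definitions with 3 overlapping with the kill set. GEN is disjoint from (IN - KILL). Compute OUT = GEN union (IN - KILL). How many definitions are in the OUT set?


IN - KILL: 19 - 3 = 16 surviving definitions
OUT = GEN + surviving = 4 + 16 = 20

20


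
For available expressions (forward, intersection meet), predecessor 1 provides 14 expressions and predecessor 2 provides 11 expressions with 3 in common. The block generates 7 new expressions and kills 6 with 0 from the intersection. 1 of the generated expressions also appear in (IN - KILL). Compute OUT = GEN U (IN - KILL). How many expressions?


IN = intersection of predecessors = 3
IN - KILL = 3 - 0 = 3
|OUT| = |GEN| + |IN - KILL| - |GEN ∩ (IN - KILL)| = 7 + 3 - 1 = 9

9


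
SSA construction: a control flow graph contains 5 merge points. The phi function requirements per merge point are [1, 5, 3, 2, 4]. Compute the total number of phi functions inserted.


Total phi functions = sum of phi functions at each join node
= 1 + 5 + 3 + 2 + 4 = 15

15


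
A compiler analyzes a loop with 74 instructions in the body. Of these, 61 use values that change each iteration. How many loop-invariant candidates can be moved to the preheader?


Invariant candidates = total - loop-dependent
= 74 - 61 = 13

13


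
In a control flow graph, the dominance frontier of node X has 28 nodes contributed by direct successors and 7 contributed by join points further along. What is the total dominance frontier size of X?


DF(X) = direct successor contributions + join point contributions
= 28 + 7 = 35

35


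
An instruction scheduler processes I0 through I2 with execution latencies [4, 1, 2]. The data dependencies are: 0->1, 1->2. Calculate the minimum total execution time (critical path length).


Compute longest path through dependency graph: dist(Ik) = max over predecessors of dist + latency(Ik).
dist(I0) = latency 4 = 4
dist(I1) = dist(I0) + 1 = 4 + 1 = 5
dist(I2) = dist(I1) + 2 = 5 + 2 = 7
Critical path = max dist = 7

7


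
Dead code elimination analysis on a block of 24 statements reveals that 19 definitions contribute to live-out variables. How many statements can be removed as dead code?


Dead code = total statements - live definitions
= 24 - 19 = 5

5


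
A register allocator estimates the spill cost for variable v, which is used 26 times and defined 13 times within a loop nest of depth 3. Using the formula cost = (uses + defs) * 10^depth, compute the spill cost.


uses + defs = 26 + 13 = 39
10^3 = 1000
Spill cost = 39 * 1000 = 39000

39000


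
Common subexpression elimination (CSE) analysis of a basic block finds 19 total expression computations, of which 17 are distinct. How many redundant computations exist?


CSE count = total expressions - unique expressions
= 19 - 17 = 2

2


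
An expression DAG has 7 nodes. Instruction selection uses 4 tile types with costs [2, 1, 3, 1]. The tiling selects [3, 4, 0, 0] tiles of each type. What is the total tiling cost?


Total cost = sum(count_i * cost_i)
= 3*2 + 4*1 + 0*3 + 0*1
= 10

10


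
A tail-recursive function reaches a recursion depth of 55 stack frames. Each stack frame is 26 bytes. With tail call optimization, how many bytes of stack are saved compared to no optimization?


Without TCO: 55 * 26 = 1430 bytes
With TCO: reuse 1 frame = 26 bytes
Savings = 1430 - 26 = 1404

1404


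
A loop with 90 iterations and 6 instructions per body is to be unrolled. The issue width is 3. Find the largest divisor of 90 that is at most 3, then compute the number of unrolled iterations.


Largest divisor of 90 <= 3 is 3
New iterations = 90 / 3 = 30

30


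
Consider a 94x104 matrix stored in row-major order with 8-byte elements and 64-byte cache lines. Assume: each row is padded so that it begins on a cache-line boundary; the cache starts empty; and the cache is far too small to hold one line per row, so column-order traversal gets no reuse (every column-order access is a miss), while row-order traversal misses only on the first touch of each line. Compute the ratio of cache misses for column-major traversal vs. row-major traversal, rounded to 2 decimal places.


Each row occupies 104 * 8 = 832 bytes and starts on a line boundary, so it spans ceil(832 / 64) = 13 cache lines.
Row-major traversal misses (one per line touched): 94 * ceil(104 * 8 / 64) = 1222
Column-major traversal misses (no reuse, every access misses): 94 * 104 = 9776
Ratio = 9776 / 1222 = 8.0

8.0


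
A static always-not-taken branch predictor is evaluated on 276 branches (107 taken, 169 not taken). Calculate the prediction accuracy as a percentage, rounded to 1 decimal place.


Predictor: always-not-taken
Correct predictions = 169
Accuracy = 169 / 276 * 100 = 61.2%

61.2


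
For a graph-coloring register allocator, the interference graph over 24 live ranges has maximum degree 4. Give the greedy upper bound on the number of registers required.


Greedy coloring never needs more than (max_degree + 1) colors: when coloring a vertex, at most max_degree neighbors are already colored.
Upper bound = 4 + 1 = 5

5


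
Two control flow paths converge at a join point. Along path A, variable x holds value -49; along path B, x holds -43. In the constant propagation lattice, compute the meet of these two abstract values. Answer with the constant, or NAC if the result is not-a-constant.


Meet operation: if both paths give the same constant, result is that constant; if they differ, result is NAC (not-a-constant).
Path A: -49, Path B: -43 -> differ
Result: not-a-constant -> NAC

NAC


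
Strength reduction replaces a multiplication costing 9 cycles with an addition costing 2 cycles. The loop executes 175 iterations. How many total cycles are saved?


Per-iteration saving = 9 - 2 = 7
Total saved = 175 * 7 = 1225

1225


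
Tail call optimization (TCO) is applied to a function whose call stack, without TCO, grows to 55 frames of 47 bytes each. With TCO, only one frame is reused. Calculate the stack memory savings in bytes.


Without TCO: 55 * 47 = 2585 bytes
With TCO: reuse 1 frame = 47 bytes
Savings = 2585 - 47 = 2538

2538


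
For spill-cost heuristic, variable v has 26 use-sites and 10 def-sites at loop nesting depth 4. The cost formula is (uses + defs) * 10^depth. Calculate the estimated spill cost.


uses + defs = 26 + 10 = 36
10^4 = 10000
Spill cost = 36 * 10000 = 360000

360000


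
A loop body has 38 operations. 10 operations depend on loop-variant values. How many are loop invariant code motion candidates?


Invariant candidates = total - loop-dependent
= 38 - 10 = 28

28


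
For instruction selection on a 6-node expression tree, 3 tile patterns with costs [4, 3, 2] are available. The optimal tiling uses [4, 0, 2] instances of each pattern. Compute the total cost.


Total cost = sum(count_i * cost_i)
= 4*4 + 0*3 + 2*2
= 20

20


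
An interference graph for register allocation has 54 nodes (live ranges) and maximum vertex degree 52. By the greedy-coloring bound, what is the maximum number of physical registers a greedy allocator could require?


Greedy coloring never needs more than (max_degree + 1) colors: when coloring a vertex, at most max_degree neighbors are already colored.
Upper bound = 52 + 1 = 53

53


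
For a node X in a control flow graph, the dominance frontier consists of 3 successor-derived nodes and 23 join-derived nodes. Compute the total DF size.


DF(X) = direct successor contributions + join point contributions
= 3 + 23 = 26

26


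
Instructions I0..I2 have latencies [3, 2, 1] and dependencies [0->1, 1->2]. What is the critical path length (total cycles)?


Compute longest path through dependency graph: dist(Ik) = max over predecessors of dist + latency(Ik).
dist(I0) = latency 3 = 3
dist(I1) = dist(I0) + 2 = 3 + 2 = 5
dist(I2) = dist(I1) + 1 = 5 + 1 = 6
Critical path = max dist = 6

6


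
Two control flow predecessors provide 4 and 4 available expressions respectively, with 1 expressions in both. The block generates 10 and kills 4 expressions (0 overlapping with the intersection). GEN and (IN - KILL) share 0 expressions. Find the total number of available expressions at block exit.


IN = intersection of predecessors = 1
IN - KILL = 1 - 0 = 1
|OUT| = |GEN| + |IN - KILL| - |GEN ∩ (IN - KILL)| = 10 + 1 - 0 = 11

11


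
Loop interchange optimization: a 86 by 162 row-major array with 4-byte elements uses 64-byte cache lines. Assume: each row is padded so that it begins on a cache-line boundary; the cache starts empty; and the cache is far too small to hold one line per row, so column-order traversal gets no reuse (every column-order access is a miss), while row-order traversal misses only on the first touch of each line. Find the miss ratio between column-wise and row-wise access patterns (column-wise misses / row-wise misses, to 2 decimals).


Each row occupies 162 * 4 = 648 bytes and starts on a line boundary, so it spans ceil(648 / 64) = 11 cache lines.
Row-major traversal misses (one per line touched): 86 * ceil(162 * 4 / 64) = 946
Column-major traversal misses (no reuse, every access misses): 86 * 162 = 13932
Ratio = 13932 / 946 = 14.73

14.73


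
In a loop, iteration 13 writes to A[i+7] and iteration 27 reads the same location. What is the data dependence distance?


Distance = read iteration - write iteration
= 27 - 13 = 14

14


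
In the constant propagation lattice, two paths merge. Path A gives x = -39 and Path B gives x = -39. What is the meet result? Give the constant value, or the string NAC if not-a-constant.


Meet operation: if both paths give the same constant, result is that constant; if they differ, result is NAC (not-a-constant).
Path A: -39, Path B: -39 -> equal
Result: constant -> -39

-39


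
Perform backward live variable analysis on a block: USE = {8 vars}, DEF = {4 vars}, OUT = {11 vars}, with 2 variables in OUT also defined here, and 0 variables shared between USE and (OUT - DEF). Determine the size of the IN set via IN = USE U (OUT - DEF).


OUT - DEF: 11 - 2 = 9
|IN| = |USE| + |OUT - DEF| - |USE ∩ (OUT - DEF)| = 8 + 9 - 0 = 17

17


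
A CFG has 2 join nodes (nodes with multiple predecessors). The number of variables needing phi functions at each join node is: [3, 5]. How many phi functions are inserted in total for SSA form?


Total phi functions = sum of phi functions at each join node
= 3 + 5 = 8

8


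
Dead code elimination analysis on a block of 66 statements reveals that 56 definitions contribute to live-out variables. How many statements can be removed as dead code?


Dead code = total statements - live definitions
= 66 - 56 = 10

10


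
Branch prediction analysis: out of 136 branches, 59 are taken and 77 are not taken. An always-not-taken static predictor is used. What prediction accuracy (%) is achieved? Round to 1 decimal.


Predictor: always-not-taken
Correct predictions = 77
Accuracy = 77 / 136 * 100 = 56.6%

56.6


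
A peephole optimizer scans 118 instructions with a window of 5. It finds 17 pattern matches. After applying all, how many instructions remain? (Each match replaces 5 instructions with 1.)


Each match removes 4 instructions.
Total removed = 17 * 4 = 68
Remaining = 118 - 68 = 50

50


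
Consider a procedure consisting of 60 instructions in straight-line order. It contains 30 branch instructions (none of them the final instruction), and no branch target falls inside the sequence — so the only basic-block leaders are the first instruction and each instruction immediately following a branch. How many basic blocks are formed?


With no in-sequence branch targets, the leaders are the first instruction plus the instruction after each branch.
Number of basic blocks = branches + 1
= 30 + 1 = 31

31


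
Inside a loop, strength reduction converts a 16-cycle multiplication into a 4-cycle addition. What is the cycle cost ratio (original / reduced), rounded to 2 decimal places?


Ratio = mult_cost / add_cost = 16 / 4 = 4.0

4.0


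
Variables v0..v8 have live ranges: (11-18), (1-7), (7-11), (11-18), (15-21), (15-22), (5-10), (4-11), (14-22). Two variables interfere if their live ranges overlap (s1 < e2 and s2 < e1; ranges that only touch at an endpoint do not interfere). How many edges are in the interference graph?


Check all pairs for overlapping intervals.
Two intervals (s1,e1) and (s2,e2) overlap if s1 < e2 and s2 < e1.
v0 (11-18) vs v1..v8: overlaps v3, v4, v5, v8 -> 4
v1 (1-7) vs v2..v8: overlaps v6, v7 -> 2
v2 (7-11) vs v3..v8: overlaps v6, v7 -> 2
v3 (11-18) vs v4..v8: overlaps v4, v5, v8 -> 3
v4 (15-21) vs v5..v8: overlaps v5, v8 -> 2
v5 (15-22) vs v6..v8: overlaps v8 -> 1
v6 (5-10) vs v7..v8: overlaps v7 -> 1
v7 (4-11) vs v8: overlaps none -> 0
Total overlapping pairs = 4 + 2 + 2 + 3 + 2 + 1 + 1 + 0 = 15

15


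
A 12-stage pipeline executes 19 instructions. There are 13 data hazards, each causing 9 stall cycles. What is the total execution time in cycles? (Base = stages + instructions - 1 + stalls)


Base cycles = 12 + 19 - 1 = 30
Total stalls = 13 * 9 = 117
Total = 30 + 117 = 147

147


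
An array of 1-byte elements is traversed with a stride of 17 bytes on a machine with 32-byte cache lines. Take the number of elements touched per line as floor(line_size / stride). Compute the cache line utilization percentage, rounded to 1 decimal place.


Elements per cache line = floor(32 / 17) = 1
Bytes used = 1 * 1 = 1
Utilization = 1 / 32 * 100 = 3.1%

3.1


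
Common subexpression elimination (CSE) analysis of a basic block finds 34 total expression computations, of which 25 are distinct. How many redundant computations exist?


CSE count = total expressions - unique expressions
= 34 - 25 = 9

9


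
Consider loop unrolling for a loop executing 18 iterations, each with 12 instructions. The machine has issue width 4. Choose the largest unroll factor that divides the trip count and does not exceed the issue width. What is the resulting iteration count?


Largest divisor of 18 <= 4 is 3
New iterations = 18 / 3 = 6

6


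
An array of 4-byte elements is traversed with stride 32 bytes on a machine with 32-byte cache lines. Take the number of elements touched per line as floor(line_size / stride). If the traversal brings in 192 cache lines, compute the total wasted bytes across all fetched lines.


Elements per line = floor(32 / 32) = 1
Bytes used per line = 1 * 4 = 4
Wasted per line = 32 - 4 = 28
Total wasted = 28 * 192 = 5376

5376


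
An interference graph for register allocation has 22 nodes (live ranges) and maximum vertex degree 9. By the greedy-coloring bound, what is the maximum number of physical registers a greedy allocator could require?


Greedy coloring never needs more than (max_degree + 1) colors: when coloring a vertex, at most max_degree neighbors are already colored.
Upper bound = 9 + 1 = 10

10


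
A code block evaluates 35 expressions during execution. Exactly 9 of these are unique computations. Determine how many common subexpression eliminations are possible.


CSE count = total expressions - unique expressions
= 35 - 9 = 26

26


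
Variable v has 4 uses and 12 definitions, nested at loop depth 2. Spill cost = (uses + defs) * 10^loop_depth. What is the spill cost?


uses + defs = 4 + 12 = 16
10^2 = 100
Spill cost = 16 * 100 = 1600

1600


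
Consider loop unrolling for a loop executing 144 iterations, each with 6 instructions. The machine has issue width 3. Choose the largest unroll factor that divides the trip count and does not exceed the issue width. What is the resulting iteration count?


Largest divisor of 144 <= 3 is 3
New iterations = 144 / 3 = 48

48


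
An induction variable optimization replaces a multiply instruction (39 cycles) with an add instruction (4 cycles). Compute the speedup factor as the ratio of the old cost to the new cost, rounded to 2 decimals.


Ratio = mult_cost / add_cost = 39 / 4 = 9.75

9.75


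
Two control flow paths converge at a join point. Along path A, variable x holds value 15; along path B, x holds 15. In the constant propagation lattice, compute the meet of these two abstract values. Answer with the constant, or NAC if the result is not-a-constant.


Meet operation: if both paths give the same constant, result is that constant; if they differ, result is NAC (not-a-constant).
Path A: 15, Path B: 15 -> equal
Result: constant -> 15

15


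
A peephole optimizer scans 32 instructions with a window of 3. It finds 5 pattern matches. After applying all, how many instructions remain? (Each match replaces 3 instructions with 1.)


Each match removes 2 instructions.
Total removed = 5 * 2 = 10
Remaining = 32 - 10 = 22

22


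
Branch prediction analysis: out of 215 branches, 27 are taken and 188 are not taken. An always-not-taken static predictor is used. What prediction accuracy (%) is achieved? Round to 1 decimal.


Predictor: always-not-taken
Correct predictions = 188
Accuracy = 188 / 215 * 100 = 87.4%

87.4


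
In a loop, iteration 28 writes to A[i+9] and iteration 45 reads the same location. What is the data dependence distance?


Distance = read iteration - write iteration
= 45 - 28 = 17

17


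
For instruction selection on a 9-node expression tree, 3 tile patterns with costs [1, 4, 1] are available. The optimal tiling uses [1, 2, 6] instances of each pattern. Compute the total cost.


Total cost = sum(count_i * cost_i)
= 1*1 + 2*4 + 6*1
= 15

15


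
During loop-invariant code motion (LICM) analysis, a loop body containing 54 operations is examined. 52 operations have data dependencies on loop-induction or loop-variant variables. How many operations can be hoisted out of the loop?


Invariant candidates = total - loop-dependent
= 54 - 52 = 2

2


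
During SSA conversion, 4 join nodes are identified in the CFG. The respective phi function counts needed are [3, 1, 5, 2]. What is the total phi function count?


Total phi functions = sum of phi functions at each join node
= 3 + 1 + 5 + 2 = 11

11


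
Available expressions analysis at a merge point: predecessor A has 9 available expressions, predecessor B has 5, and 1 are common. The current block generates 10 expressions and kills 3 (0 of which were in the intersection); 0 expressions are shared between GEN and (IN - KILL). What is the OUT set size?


IN = intersection of predecessors = 1
IN - KILL = 1 - 0 = 1
|OUT| = |GEN| + |IN - KILL| - |GEN ∩ (IN - KILL)| = 10 + 1 - 0 = 11

11


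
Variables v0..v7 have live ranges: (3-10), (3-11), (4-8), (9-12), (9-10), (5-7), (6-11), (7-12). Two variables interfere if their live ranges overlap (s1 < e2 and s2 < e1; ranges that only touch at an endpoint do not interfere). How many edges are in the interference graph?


Check all pairs for overlapping intervals.
Two intervals (s1,e1) and (s2,e2) overlap if s1 < e2 and s2 < e1.
v0 (3-10) vs v1..v7: overlaps v1, v2, v3, v4, v5, v6, v7 -> 7
v1 (3-11) vs v2..v7: overlaps v2, v3, v4, v5, v6, v7 -> 6
v2 (4-8) vs v3..v7: overlaps v5, v6, v7 -> 3
v3 (9-12) vs v4..v7: overlaps v4, v6, v7 -> 3
v4 (9-10) vs v5..v7: overlaps v6, v7 -> 2
v5 (5-7) vs v6..v7: overlaps v6 -> 1
v6 (6-11) vs v7: overlaps v7 -> 1
Total overlapping pairs = 7 + 6 + 3 + 3 + 2 + 1 + 1 = 23

23


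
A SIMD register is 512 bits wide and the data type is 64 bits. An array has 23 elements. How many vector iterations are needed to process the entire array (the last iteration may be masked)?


Width = 512 / 64 = 8 elements per vector op
Iterations = ceil(23 / 8) = 3

3


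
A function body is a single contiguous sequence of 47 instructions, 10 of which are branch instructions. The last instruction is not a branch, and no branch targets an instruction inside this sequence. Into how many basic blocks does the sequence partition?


With no in-sequence branch targets, the leaders are the first instruction plus the instruction after each branch.
Number of basic blocks = branches + 1
= 10 + 1 = 11

11


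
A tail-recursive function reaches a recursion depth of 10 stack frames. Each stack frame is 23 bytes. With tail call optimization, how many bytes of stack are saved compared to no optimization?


Without TCO: 10 * 23 = 230 bytes
With TCO: reuse 1 frame = 23 bytes
Savings = 230 - 23 = 207

207


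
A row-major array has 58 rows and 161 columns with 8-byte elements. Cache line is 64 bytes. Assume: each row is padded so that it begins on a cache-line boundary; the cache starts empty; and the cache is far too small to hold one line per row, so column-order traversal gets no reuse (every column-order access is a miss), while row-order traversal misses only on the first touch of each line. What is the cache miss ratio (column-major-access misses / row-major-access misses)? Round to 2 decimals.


Each row occupies 161 * 8 = 1288 bytes and starts on a line boundary, so it spans ceil(1288 / 64) = 21 cache lines.
Row-major traversal misses (one per line touched): 58 * ceil(161 * 8 / 64) = 1218
Column-major traversal misses (no reuse, every access misses): 58 * 161 = 9338
Ratio = 9338 / 1218 = 7.67

7.67


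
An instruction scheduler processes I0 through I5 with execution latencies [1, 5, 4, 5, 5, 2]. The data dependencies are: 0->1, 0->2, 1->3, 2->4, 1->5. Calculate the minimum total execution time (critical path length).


Compute longest path through dependency graph: dist(Ik) = max over predecessors of dist + latency(Ik).
dist(I0) = latency 1 = 1
dist(I1) = dist(I0) + 5 = 1 + 5 = 6
dist(I2) = dist(I0) + 4 = 1 + 4 = 5
dist(I3) = dist(I1) + 5 = 6 + 5 = 11
dist(I4) = dist(I2) + 5 = 5 + 5 = 10
dist(I5) = dist(I1) + 2 = 6 + 2 = 8
Critical path = max dist = 11

11


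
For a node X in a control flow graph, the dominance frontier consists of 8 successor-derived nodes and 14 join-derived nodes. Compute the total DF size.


DF(X) = direct successor contributions + join point contributions
= 8 + 14 = 22

22


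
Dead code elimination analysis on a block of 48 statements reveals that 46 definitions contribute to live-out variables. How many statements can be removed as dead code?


Dead code = total statements - live definitions
= 48 - 46 = 2

2


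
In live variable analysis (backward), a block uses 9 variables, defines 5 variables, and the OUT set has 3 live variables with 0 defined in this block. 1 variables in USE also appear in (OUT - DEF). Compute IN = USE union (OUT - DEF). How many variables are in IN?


OUT - DEF: 3 - 0 = 3
|IN| = |USE| + |OUT - DEF| - |USE ∩ (OUT - DEF)| = 9 + 3 - 1 = 11

11


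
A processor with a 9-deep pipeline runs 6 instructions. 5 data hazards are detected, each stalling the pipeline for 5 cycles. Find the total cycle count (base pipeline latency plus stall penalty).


Base cycles = 9 + 6 - 1 = 14
Total stalls = 5 * 5 = 25
Total = 14 + 25 = 39

39


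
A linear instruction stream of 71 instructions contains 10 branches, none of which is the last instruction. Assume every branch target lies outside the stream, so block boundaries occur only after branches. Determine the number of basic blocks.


With no in-sequence branch targets, the leaders are the first instruction plus the instruction after each branch.
Number of basic blocks = branches + 1
= 10 + 1 = 11

11


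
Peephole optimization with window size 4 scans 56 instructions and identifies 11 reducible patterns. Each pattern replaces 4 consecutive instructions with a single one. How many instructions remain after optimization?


Each match removes 3 instructions.
Total removed = 11 * 3 = 33
Remaining = 56 - 33 = 23

23


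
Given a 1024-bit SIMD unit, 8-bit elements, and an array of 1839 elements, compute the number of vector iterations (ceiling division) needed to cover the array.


Width = 1024 / 8 = 128 elements per vector op
Iterations = ceil(1839 / 128) = 15

15


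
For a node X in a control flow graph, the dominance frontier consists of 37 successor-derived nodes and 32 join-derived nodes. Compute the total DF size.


DF(X) = direct successor contributions + join point contributions
= 37 + 32 = 69

69


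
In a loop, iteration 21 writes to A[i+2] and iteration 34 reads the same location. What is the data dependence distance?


Distance = read iteration - write iteration
= 34 - 21 = 13

13


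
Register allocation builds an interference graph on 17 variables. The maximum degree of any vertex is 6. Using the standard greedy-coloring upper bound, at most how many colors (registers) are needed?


Greedy coloring never needs more than (max_degree + 1) colors: when coloring a vertex, at most max_degree neighbors are already colored.
Upper bound = 6 + 1 = 7

7


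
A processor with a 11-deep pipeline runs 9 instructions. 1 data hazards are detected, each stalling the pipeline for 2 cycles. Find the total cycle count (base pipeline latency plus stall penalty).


Base cycles = 11 + 9 - 1 = 19
Total stalls = 1 * 2 = 2
Total = 19 + 2 = 21

21


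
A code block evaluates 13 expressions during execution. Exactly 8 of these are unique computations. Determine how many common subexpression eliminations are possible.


CSE count = total expressions - unique expressions
= 13 - 8 = 5

5


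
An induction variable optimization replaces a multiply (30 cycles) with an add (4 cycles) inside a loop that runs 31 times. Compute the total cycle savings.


Per-iteration saving = 30 - 4 = 26
Total saved = 31 * 26 = 806

806


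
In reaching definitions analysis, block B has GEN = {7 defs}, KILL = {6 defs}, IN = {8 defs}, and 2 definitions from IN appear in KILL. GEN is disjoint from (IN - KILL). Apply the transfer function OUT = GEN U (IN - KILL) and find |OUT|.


IN - KILL: 8 - 2 = 6 surviving definitions
OUT = GEN + surviving = 7 + 6 = 13

13


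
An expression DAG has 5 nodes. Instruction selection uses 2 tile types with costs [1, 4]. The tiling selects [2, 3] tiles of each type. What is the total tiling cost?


Total cost = sum(count_i * cost_i)
= 2*1 + 3*4
= 14

14


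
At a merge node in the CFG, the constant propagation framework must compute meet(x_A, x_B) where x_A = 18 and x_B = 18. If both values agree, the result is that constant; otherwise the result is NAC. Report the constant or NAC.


Meet operation: if both paths give the same constant, result is that constant; if they differ, result is NAC (not-a-constant).
Path A: 18, Path B: 18 -> equal
Result: constant -> 18

18


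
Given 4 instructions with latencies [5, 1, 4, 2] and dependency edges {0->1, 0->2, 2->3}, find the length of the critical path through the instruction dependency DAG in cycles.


Compute longest path through dependency graph: dist(Ik) = max over predecessors of dist + latency(Ik).
dist(I0) = latency 5 = 5
dist(I1) = dist(I0) + 1 = 5 + 1 = 6
dist(I2) = dist(I0) + 4 = 5 + 4 = 9
dist(I3) = dist(I2) + 2 = 9 + 2 = 11
Critical path = max dist = 11

11


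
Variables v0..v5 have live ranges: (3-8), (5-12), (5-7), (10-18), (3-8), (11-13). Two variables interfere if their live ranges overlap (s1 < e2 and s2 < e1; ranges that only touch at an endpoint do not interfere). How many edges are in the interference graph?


Check all pairs for overlapping intervals.
Two intervals (s1,e1) and (s2,e2) overlap if s1 < e2 and s2 < e1.
v0 (3-8) vs v1..v5: overlaps v1, v2, v4 -> 3
v1 (5-12) vs v2..v5: overlaps v2, v3, v4, v5 -> 4
v2 (5-7) vs v3..v5: overlaps v4 -> 1
v3 (10-18) vs v4..v5: overlaps v5 -> 1
v4 (3-8) vs v5: overlaps none -> 0
Total overlapping pairs = 3 + 4 + 1 + 1 + 0 = 9

9
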